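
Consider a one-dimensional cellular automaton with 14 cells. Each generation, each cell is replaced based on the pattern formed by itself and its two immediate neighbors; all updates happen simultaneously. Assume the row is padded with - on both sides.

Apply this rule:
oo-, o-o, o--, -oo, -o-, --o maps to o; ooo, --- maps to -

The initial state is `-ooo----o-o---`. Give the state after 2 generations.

oooooooo---oo-

oo-oo--ooooo--
oooooooo---oo-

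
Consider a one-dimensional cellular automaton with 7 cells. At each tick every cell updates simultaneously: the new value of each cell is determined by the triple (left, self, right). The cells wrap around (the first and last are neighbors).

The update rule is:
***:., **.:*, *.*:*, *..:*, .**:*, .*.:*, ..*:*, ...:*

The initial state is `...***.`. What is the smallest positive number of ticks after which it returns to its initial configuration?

2

****.**
...***.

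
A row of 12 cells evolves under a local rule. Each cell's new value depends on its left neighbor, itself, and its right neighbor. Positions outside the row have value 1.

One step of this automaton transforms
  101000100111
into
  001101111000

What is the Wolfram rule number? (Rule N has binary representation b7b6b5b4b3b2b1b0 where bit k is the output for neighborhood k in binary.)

22

position 10: 111 → 0  (bit 7 = 0)
position 0: 110 → 0  (bit 6 = 0)
position 1: 101 → 0  (bit 5 = 0)
position 3: 100 → 1  (bit 4 = 1)
position 9: 011 → 0  (bit 3 = 0)
position 2: 010 → 1  (bit 2 = 1)
position 5: 001 → 1  (bit 1 = 1)
position 4: 000 → 0  (bit 0 = 0)
bits b7..b0 = 00010110 = 22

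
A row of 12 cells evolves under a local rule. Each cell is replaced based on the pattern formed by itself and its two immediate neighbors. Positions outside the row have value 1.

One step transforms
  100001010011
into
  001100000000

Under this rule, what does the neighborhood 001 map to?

At position 4 the neighborhood is 001; the next row has 0 there.

0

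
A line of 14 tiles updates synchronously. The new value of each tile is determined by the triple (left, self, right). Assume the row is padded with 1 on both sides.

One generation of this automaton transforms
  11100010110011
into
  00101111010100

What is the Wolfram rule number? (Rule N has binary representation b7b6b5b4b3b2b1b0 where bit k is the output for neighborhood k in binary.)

103

position 0: 111 → 0  (bit 7 = 0)
position 2: 110 → 1  (bit 6 = 1)
position 7: 101 → 1  (bit 5 = 1)
position 3: 100 → 0  (bit 4 = 0)
position 8: 011 → 0  (bit 3 = 0)
position 6: 010 → 1  (bit 2 = 1)
position 5: 001 → 1  (bit 1 = 1)
position 4: 000 → 1  (bit 0 = 1)
bits b7..b0 = 01100111 = 103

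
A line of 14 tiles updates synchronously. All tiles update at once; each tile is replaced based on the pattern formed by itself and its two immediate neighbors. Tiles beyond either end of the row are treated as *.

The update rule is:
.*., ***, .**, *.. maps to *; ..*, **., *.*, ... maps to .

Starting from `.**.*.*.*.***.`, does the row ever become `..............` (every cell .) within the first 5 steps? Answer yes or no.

step 1: .*..*.*.*.**..
step 2: .**.*.*.*.*.*.
step 3: .*..*.*.*.*.*.
step 4: .**.*.*.*.*.*.  (repeats step 2; period 2)
step 5: .*..*.*.*.*.*.
step 5 is .*..*.*.*.*.*., still not uniform .

no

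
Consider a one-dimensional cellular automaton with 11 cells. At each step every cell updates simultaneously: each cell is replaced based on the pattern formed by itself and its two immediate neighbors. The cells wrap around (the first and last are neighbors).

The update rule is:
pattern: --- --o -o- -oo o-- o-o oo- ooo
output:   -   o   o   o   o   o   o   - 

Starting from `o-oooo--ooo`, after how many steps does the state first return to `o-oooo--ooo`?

step 1: ooo--oooo--
step 2: o-oooo--ooo

2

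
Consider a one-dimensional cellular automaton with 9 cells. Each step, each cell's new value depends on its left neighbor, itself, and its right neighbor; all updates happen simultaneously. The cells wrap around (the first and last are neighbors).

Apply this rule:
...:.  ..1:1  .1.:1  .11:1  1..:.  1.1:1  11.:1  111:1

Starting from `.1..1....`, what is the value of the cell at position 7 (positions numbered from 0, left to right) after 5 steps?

11.11....
11111...1
11111..11
11111.111
111111111
position 7 holds 1

1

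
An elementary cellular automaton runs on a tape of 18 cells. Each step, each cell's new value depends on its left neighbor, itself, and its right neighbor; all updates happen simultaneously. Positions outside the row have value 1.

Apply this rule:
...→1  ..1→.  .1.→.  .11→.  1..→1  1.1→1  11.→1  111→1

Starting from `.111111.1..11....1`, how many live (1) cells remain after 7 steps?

1.111111.1..1111..
11.111111.1..1111.
111.111111.1..1111
1111.111111.1..111
11111.111111.1..11
111111.111111.1..1
1111111.111111.1..
count of 1: 14

14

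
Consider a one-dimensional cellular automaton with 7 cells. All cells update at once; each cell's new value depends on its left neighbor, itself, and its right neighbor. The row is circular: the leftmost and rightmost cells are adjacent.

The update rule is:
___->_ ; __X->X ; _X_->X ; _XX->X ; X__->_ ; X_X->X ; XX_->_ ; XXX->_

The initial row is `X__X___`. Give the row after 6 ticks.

_XX_XX_

X_XX__X
_XX__XX
XX__XX_
X__XX_X
__XX_XX
_XX_XX_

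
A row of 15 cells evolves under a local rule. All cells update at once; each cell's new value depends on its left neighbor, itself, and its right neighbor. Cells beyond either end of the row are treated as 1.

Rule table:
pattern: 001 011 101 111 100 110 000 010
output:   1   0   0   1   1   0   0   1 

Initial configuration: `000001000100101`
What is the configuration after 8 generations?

000011101110101

generation 1: 100011101111100
generation 2: 010101000111011
generation 3: 010101101010001
generation 4: 010100001011010
generation 5: 010110011000010
generation 6: 010001100100110
generation 7: 011010011111000
generation 8: 000011101110101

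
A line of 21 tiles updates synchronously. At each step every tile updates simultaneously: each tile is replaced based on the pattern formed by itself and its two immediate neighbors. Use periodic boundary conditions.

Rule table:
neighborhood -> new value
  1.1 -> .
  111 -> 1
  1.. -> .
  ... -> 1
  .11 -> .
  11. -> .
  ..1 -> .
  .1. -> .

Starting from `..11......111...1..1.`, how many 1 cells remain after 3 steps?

9

step 1: 1....1111..1..1......
step 2: ..11..11........1111.
step 3: 1........111111..11..
count of 1: 9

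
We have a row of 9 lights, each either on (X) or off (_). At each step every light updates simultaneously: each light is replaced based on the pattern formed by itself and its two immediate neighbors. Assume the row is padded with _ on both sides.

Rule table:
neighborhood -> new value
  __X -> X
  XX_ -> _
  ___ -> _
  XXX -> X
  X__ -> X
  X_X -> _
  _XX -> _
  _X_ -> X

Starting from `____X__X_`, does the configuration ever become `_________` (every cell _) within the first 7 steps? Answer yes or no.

no

step 1: ___XXXXXX
step 2: __X_XXXX_
step 3: _XX__XX_X
step 4: X__XX___X
step 5: XXX__X_XX
step 6: _X_XXX___
step 7: XX__X_X__
step 7 is XX__X_X__, still not uniform _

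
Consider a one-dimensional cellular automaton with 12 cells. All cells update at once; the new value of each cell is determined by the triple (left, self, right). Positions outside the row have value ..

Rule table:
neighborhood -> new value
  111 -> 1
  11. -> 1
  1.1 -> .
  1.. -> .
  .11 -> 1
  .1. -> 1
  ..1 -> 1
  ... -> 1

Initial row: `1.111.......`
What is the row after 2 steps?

step 1: 1.111.111111
step 2: 1.111.111111

1.111.111111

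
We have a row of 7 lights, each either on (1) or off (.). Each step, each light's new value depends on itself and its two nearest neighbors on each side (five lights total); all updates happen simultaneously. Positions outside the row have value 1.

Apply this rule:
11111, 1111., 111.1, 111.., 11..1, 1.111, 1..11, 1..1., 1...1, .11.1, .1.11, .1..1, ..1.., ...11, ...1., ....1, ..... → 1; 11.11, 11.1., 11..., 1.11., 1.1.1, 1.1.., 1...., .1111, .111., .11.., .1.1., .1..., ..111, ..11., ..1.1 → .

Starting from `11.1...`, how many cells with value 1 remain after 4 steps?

11...11
11.11..
11...11  (repeats step 1; period 2)
step 4: 11.11..
count of 1: 4

4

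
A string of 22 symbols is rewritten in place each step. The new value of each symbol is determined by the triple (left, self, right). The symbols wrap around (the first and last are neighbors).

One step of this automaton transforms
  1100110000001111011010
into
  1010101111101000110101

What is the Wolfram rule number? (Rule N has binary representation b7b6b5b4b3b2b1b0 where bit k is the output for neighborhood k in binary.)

57

position 13: 111 → 0  (bit 7 = 0)
position 1: 110 → 0  (bit 6 = 0)
position 16: 101 → 1  (bit 5 = 1)
position 2: 100 → 1  (bit 4 = 1)
position 0: 011 → 1  (bit 3 = 1)
position 20: 010 → 0  (bit 2 = 0)
position 3: 001 → 0  (bit 1 = 0)
position 7: 000 → 1  (bit 0 = 1)
bits b7..b0 = 00111001 = 57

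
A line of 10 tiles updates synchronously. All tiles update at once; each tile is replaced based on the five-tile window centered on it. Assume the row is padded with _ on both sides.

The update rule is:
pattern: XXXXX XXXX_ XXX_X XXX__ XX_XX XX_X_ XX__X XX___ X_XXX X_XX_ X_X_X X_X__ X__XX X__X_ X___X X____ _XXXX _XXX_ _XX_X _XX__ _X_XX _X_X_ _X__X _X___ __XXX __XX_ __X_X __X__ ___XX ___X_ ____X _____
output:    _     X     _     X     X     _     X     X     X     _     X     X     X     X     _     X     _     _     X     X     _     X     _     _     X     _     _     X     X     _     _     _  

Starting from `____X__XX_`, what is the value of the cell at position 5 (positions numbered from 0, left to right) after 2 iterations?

X

____X_X_XX
_____XX__X
position 5 holds X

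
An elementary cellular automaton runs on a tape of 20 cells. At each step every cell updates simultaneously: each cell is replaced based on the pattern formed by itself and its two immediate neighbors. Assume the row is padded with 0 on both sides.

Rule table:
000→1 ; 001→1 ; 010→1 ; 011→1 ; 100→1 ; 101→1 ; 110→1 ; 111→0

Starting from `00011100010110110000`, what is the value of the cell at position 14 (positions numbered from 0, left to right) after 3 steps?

1

11110111111111111111
10011100000000000001
11110111111111111111
position 14 holds 1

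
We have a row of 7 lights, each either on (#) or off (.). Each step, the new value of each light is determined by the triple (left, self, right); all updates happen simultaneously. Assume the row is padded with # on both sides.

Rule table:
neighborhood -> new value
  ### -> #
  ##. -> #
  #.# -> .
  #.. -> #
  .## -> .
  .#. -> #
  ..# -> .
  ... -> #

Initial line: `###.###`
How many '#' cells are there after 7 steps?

6

###..##
####..#
#####..
######.
######.  (fixed point — unchanged through step 7)
count of #: 6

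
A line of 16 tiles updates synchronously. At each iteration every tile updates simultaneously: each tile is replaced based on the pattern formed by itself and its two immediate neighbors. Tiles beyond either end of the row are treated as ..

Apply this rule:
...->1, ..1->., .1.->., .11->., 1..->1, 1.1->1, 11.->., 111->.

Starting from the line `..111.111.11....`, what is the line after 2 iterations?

1....1...1..1111
.111..11..1.....

.111..11..1.....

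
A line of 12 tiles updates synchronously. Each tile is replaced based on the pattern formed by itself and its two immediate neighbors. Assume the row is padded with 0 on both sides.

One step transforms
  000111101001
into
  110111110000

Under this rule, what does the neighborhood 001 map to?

At position 2 the neighborhood is 001; the next row has 0 there.

0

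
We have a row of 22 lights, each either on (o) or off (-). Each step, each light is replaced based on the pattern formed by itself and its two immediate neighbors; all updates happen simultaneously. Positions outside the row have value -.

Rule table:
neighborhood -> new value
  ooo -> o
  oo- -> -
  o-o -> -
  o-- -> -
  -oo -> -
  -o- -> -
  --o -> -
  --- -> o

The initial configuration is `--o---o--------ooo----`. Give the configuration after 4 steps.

o---o---oooooo--o--ooo
--o---o--oooo-------o-
o---o-----oo--ooooo---
--o---ooo------ooo--oo

--o---ooo------ooo--oo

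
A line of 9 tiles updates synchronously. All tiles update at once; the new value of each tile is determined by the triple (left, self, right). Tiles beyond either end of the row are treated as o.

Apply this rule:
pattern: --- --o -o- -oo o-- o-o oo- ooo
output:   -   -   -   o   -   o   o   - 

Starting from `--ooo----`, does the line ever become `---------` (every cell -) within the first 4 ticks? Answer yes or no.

yes

tick 1: --o-o----
tick 2: ---o-----
tick 3: ---------
all cells are - at tick 3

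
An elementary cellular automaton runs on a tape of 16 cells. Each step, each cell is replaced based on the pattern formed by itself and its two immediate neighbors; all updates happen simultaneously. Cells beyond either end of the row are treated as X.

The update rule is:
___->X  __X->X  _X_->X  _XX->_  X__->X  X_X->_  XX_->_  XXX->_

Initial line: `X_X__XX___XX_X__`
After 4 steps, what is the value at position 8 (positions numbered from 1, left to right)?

_

step 1: __XXX__XXX___XXX
step 2: XX___XX___XXX___
step 3: __XXX__XXX___XXX  (repeats step 1; period 2)
step 4: XX___XX___XXX___
position 8 holds _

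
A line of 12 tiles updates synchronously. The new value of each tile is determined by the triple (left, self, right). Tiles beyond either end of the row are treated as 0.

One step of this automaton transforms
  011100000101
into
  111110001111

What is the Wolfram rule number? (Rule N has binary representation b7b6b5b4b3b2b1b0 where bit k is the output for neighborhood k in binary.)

254

position 2: 111 → 1  (bit 7 = 1)
position 3: 110 → 1  (bit 6 = 1)
position 10: 101 → 1  (bit 5 = 1)
position 4: 100 → 1  (bit 4 = 1)
position 1: 011 → 1  (bit 3 = 1)
position 9: 010 → 1  (bit 2 = 1)
position 0: 001 → 1  (bit 1 = 1)
position 5: 000 → 0  (bit 0 = 0)
bits b7..b0 = 11111110 = 254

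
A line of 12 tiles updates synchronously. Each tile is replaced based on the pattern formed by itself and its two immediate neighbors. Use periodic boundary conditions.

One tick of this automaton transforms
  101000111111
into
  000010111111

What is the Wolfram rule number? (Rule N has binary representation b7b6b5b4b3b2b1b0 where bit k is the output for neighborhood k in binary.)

position 7: 111 → 1  (bit 7 = 1)
position 0: 110 → 0  (bit 6 = 0)
position 1: 101 → 0  (bit 5 = 0)
position 3: 100 → 0  (bit 4 = 0)
position 6: 011 → 1  (bit 3 = 1)
position 2: 010 → 0  (bit 2 = 0)
position 5: 001 → 0  (bit 1 = 0)
position 4: 000 → 1  (bit 0 = 1)
bits b7..b0 = 10001001 = 137

137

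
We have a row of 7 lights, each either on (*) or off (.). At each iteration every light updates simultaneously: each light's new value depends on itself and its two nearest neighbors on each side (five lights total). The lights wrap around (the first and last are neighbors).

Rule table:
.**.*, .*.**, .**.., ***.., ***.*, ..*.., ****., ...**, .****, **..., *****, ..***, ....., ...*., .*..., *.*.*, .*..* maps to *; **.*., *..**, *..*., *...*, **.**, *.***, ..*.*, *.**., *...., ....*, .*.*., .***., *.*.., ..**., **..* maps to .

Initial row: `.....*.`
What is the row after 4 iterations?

.**.***
..*...*
*.**.**
*..*...

*..*...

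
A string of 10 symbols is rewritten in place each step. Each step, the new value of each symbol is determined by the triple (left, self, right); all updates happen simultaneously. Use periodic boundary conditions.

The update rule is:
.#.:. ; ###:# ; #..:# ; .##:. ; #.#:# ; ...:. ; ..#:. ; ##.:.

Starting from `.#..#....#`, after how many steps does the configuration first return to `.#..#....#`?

#.#..#....
.#.#..#...
..#.#..#..
...#.#..#.
....#.#..#
#....#.#..
.#....#.#.
..#....#.#
#..#....#.
.#..#....#

10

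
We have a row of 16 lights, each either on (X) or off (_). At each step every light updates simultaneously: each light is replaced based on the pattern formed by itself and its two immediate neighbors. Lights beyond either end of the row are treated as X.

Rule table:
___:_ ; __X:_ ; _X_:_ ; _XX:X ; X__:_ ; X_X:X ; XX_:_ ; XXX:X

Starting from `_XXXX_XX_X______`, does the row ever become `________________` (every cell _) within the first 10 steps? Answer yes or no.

yes

XXXX_XX_X_______
XXX_XX_X________
XX_XX_X_________
X_XX_X__________
_XX_X___________
XX_X____________
X_X_____________
_X______________
X_______________
________________
all cells are _ at step 10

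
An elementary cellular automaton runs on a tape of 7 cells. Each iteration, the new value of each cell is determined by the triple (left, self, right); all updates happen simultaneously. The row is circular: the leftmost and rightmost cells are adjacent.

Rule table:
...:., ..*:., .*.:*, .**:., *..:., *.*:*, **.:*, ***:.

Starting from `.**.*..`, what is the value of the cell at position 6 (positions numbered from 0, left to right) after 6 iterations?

iteration 1: ..***..
iteration 2: ....*..
iteration 3: ....*..  (fixed point — unchanged through iteration 6)
position 6 holds .

.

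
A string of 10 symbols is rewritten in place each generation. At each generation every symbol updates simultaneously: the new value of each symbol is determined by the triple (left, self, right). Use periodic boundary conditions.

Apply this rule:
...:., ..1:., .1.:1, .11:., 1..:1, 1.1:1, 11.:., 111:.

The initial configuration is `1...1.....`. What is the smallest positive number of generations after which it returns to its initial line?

generation 1: 11..11....
generation 2: ..1...1...
generation 3: ..11..11..
generation 4: ....1...1.
generation 5: ....11..11
generation 6: 1.....1...
generation 7: 11....11..
generation 8: ..1.....1.
generation 9: ..11....11
generation 10: 1...1.....

10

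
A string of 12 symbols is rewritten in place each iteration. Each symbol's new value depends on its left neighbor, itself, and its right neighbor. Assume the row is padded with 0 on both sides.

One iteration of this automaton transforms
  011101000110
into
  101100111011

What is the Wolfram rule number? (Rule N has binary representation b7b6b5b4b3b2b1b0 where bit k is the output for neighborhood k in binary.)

position 2: 111 → 1  (bit 7 = 1)
position 3: 110 → 1  (bit 6 = 1)
position 4: 101 → 0  (bit 5 = 0)
position 6: 100 → 1  (bit 4 = 1)
position 1: 011 → 0  (bit 3 = 0)
position 5: 010 → 0  (bit 2 = 0)
position 0: 001 → 1  (bit 1 = 1)
position 7: 000 → 1  (bit 0 = 1)
bits b7..b0 = 11010011 = 211

211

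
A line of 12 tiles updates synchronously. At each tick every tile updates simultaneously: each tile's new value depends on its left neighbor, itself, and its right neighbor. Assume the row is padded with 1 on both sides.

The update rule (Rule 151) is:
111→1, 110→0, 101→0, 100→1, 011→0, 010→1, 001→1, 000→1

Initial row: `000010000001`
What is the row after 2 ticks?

111111111100

tick 1: 111111111110
tick 2: 111111111100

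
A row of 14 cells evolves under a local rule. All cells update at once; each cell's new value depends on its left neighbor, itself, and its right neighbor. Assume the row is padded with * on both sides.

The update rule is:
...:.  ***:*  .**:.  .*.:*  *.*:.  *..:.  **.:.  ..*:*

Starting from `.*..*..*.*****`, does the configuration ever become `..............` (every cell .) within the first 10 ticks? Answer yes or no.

no

.*.**.**..****
.*.......*.***
.*......**..**
.*.....*...*.*
.*....**..**..
.*...*...*...*
.*..**..**..*.
.*.*...*...**.
.*.*..**..*...
.*.*.*...**..*
tick 10 is .*.*.*...**..*, still not uniform .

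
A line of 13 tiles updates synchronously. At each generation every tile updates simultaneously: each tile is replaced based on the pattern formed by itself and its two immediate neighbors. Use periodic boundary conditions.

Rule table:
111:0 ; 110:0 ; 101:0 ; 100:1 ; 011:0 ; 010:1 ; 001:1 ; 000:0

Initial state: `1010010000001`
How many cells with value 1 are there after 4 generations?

0011111000010
0100000100111
0110001111000
1001010000100
count of 1: 4

4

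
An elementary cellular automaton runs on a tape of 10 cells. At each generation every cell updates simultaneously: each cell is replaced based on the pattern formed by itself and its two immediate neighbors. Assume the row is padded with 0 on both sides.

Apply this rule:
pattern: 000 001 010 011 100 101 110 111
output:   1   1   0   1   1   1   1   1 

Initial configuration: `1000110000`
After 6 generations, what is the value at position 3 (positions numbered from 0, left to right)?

1

0111111111
1111111111
1111111111  (fixed point — unchanged through generation 6)
position 3 holds 1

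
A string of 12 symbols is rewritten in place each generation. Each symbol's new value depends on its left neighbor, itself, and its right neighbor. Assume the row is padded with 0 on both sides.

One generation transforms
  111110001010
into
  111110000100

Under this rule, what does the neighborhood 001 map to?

At position 7 the neighborhood is 001; the next row has 0 there.

0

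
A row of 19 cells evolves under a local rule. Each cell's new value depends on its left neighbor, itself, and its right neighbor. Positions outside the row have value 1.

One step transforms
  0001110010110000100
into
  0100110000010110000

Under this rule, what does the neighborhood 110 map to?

At position 5 the neighborhood is 110; the next row has 1 there.

1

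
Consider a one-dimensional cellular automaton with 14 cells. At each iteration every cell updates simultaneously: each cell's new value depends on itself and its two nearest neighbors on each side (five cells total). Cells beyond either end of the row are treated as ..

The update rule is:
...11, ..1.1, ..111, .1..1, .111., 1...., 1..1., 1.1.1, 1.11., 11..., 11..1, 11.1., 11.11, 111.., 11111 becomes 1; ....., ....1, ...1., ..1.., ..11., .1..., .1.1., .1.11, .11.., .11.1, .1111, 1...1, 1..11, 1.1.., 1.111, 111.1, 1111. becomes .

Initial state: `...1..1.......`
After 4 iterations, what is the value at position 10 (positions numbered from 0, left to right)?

1

....11..1.....
...1..11..1...
....1...11..1.
.......1..11..
position 10 holds 1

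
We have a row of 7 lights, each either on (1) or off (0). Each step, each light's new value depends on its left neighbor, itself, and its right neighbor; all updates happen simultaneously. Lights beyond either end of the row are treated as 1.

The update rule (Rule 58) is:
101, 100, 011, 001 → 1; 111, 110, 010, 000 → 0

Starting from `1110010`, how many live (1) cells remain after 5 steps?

step 1: 0001101
step 2: 1011011
step 3: 0110110
step 4: 1101101
step 5: 0011011
count of 1: 4

4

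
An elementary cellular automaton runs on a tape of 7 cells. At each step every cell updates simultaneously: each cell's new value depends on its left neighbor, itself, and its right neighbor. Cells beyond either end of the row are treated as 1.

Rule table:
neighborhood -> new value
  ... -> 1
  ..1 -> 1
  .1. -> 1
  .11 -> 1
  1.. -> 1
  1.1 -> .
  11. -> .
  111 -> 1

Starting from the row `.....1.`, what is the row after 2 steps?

11111..

step 1: 111111.
step 2: 11111..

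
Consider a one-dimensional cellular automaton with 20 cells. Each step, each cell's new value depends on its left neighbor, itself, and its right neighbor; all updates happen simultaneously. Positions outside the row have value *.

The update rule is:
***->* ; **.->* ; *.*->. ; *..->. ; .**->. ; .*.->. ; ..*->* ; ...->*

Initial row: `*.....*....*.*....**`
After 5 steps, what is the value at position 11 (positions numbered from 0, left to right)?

*

*.****..***....***.*
*..***.*.**.***.**..
*.*.**....*..**..*.*
*....*.***..*.*.*...
*.***...**.*......**
position 11 holds *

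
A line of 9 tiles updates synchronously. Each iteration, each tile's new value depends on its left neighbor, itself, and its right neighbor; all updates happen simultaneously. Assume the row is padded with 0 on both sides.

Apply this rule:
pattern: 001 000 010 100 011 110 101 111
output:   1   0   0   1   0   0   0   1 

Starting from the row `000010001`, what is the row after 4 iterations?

100010101

000101010
001000001
010100010
100010101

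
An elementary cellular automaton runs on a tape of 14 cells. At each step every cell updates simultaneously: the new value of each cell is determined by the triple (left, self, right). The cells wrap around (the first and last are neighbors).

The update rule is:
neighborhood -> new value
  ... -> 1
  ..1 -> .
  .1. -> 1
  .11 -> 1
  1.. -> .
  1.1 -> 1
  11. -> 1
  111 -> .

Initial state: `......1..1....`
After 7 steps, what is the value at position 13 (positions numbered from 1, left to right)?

11111.1..1.111
....111..111..
111.1.1..1.1.1
..11111..11111
..1...1..1...1
..1.1.1..1.1.1
..11111..11111
position 13 holds 1

1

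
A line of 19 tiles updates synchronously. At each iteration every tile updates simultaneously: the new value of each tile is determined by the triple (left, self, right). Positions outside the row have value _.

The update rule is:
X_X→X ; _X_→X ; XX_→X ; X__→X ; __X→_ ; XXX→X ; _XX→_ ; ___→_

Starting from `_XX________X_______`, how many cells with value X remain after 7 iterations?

4

__XX_______XX______
___XX_______XX_____
____XX_______XX____
_____XX_______XX___
______XX_______XX__
_______XX_______XX_
________XX_______XX
count of X: 4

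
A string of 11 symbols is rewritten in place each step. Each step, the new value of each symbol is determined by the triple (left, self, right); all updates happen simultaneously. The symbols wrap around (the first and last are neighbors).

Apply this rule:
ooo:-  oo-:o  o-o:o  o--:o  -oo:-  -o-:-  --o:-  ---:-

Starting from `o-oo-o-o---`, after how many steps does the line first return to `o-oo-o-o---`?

11

-o-oo-o-o--
--o-oo-o-o-
---o-oo-o-o
o---o-oo-o-
-o---o-oo-o
o-o---o-oo-
-o-o---o-oo
o-o-o---o-o
oo-o-o---o-
-oo-o-o---o
o-oo-o-o---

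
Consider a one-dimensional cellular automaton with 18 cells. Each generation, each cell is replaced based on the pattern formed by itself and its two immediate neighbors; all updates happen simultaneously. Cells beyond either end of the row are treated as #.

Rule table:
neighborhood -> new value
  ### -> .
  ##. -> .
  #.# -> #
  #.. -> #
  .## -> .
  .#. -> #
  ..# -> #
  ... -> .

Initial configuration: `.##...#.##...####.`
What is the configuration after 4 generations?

.#..#####....#....

generation 1: #..#.###..#.#....#
generation 2: .####...######..#.
generation 3: #....#.#......####
generation 4: .#..#####....#....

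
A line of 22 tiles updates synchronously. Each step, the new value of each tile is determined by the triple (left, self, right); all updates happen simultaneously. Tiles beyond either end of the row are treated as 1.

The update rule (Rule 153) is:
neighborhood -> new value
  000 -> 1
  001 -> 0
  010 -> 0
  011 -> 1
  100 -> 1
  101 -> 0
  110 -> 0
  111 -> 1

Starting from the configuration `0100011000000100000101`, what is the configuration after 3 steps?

0011010111110011110001
1010000111101011101101
0001110111000011001001

0001110111000011001001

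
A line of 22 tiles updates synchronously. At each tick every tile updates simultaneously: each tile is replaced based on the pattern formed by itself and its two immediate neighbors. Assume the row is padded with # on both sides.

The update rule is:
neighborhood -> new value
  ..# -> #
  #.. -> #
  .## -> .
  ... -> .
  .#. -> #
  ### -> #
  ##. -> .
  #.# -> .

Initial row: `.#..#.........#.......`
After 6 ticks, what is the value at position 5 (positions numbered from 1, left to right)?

.#####.......###.....#
..###.#.....#.#.#...#.
##.#..##...##.#.##.##.
#..###..#.#...#.......
.##.#.###.##.###.....#
....#..#......#.#...#.
position 5 holds #

#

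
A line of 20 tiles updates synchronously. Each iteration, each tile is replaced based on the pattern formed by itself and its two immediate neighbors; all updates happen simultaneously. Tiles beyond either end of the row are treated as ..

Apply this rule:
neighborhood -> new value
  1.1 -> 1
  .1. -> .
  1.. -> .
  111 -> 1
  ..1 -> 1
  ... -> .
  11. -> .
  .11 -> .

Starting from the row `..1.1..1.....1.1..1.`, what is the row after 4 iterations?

.1.1..1.....1.1..1..
1.1..1.....1.1..1...
.1..1.....1.1..1....
1..1.....1.1..1.....

1..1.....1.1..1.....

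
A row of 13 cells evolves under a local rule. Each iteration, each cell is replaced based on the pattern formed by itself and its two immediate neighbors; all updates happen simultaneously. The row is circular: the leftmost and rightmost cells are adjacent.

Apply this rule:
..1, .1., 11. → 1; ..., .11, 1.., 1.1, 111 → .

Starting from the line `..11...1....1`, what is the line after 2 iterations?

iteration 1: .1.1..11...11
iteration 2: .1.1.1.1..1.1

.1.1.1.1..1.1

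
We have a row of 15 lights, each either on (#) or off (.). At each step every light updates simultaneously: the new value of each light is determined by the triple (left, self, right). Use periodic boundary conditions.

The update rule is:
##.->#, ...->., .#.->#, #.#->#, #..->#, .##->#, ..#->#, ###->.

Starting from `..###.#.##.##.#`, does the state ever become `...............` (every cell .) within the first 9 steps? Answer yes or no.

###.###########
..###..........
.##.##.........
#######........
#.....##......#
##...####....##
.##.##..##..##.
###############
...............
all cells are . at step 9

yes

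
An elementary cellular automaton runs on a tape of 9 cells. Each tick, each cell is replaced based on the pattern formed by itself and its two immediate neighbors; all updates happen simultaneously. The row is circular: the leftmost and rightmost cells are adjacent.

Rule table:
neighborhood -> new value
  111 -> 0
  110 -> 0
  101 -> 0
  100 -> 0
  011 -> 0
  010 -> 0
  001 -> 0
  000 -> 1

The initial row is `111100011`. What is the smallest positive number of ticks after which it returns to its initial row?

000001000
111100011

2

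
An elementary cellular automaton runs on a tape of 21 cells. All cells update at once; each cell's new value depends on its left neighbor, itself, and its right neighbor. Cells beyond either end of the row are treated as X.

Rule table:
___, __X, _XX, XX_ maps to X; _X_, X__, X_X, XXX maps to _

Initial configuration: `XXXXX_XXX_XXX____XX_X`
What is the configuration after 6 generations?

_X__X_XX____X_X______

____X_X_X_X_X_XXXXX_X
_XXX__________X___X_X
_X_X_XXXXXXXXX__XX__X
_____X_______X_XXX_XX
_XXXX__XXXXXX__X_X_X_
_X__X_XX____X_X______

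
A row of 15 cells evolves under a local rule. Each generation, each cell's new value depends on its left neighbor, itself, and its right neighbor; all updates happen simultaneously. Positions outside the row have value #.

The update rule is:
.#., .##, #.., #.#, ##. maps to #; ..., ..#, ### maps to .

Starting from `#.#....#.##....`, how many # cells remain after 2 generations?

5

####...#####...
...##..#...##..
count of #: 5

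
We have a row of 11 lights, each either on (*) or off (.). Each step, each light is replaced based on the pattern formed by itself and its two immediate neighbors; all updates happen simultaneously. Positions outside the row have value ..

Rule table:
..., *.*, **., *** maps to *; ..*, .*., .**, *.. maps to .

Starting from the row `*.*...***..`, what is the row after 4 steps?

.*..*..**.*
........**.
*******..*.
.******....

.******....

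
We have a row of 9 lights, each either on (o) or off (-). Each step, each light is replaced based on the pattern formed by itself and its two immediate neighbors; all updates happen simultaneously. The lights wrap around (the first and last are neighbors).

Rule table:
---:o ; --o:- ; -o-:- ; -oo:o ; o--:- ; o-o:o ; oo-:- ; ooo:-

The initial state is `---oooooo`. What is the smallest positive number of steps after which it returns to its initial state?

step 1: -o-o-----
step 2: --o--oooo
step 3: -----o---
step 4: oooo---oo
step 5: -----o-o-
step 6: oooo--o--
step 7: o--------
step 8: --oooooo-
step 9: o-o------
step 10: -o--oooo-
step 11: ----o----
step 12: ooo---ooo
step 13: ----o-o--
step 14: ooo--o--o
step 15: --------o
step 16: -oooooo--
step 17: -o------o
step 18: o--oooo--
step 19: ---o-----
step 20: oo---oooo
step 21: ---o-o---
step 22: oo--o--oo
step 23: -------o-
step 24: oooooo---
step 25: o------o-
step 26: --oooo--o
step 27: --o------
step 28: o---ooooo
step 29: --o-o----
step 30: o--o--ooo
step 31: ------o--
step 32: ooooo---o
step 33: ------o-o
step 34: -oooo--o-
step 35: -o-------
step 36: ---oooooo

36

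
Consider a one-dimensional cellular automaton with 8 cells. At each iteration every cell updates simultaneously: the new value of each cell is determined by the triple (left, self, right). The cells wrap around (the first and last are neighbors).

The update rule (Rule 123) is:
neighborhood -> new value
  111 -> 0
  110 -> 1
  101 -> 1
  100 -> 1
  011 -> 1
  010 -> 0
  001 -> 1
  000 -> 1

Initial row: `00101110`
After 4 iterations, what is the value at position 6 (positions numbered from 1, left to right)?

1

iteration 1: 11011011
iteration 2: 01111110
iteration 3: 11000011
iteration 4: 01111110
position 6 holds 1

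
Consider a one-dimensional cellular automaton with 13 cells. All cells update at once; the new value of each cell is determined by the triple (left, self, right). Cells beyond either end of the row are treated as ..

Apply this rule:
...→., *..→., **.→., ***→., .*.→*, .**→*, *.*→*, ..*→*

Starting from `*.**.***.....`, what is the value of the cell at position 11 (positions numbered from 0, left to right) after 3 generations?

generation 1: ***.**.......
generation 2: *..**........
generation 3: *.**.........
position 11 holds .

.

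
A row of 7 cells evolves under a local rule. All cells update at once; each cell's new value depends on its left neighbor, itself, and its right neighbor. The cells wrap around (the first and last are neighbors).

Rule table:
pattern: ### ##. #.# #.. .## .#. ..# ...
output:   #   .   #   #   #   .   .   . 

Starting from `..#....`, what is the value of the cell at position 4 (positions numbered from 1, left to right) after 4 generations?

...#...
....#..
.....#.
......#
position 4 holds .

.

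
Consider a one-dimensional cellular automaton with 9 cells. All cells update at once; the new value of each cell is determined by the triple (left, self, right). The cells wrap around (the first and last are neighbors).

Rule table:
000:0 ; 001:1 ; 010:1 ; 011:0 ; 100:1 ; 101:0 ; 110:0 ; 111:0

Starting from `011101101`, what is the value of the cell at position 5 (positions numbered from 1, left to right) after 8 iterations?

000000001
100000011
010000100
111001110
000110000
001001000
011111100
100000010
position 5 holds 0

0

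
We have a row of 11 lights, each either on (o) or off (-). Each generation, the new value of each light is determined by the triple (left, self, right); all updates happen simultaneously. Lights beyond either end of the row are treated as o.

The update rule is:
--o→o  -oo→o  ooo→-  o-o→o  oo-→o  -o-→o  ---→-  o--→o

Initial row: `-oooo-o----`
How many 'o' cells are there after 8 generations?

8

oo--oooo--o
-oooo--oooo
oo--oooo---
-oooo--oo-o
oo--ooooooo
-oooo------
oo--oo----o
-oooooo--oo
count of o: 8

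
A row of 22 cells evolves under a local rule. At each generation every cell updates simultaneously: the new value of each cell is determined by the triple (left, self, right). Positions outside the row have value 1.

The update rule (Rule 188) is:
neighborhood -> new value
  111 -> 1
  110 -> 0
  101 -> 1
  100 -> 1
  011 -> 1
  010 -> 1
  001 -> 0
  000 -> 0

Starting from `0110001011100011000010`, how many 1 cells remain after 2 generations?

16

1101001111010010100011
1011101110111011110011
count of 1: 16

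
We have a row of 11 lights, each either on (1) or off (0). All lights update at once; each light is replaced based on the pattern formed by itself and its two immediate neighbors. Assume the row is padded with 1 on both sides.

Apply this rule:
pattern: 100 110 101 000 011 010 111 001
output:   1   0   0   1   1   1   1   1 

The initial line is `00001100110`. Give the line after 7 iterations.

11100111111

iteration 1: 11111011100
iteration 2: 11110011011
iteration 3: 11101110011
iteration 4: 11001101111
iteration 5: 10111001111
iteration 6: 00110111111
iteration 7: 11100111111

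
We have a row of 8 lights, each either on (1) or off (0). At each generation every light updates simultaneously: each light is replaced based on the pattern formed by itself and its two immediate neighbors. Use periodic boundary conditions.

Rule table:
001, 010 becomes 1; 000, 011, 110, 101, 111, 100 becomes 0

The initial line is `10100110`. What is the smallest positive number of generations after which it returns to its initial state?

10101000
10101001
00101010
01101010
10001010
10011010
10100010
10100110

8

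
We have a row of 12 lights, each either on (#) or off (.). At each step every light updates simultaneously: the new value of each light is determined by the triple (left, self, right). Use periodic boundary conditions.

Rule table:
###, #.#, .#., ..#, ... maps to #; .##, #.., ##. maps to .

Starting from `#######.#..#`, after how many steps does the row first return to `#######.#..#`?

######.##.#.
.####.#..###
#.##.##.#.#.
##..#..#####
#..##.#.####
..#..###.###
.##.#.#.#.#.
#..########.
#.#.######.#
.###.####.#.
#.#.#.##.##.
######..#..#
#####..##.#.
.###..#..###
#.#..##.#.#.
###.#..#####
##.##.#.####
#.#..###.###
.##.#.#.#.##
#..#######..
#.#.#####..#
.###.###..#.
#.#.#.#..##.
#######.#..#

24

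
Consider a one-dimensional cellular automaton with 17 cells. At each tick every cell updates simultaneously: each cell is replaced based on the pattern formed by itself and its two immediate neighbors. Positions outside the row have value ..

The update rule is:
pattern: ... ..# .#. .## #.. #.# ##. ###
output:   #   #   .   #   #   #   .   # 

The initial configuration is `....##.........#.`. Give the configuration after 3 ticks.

###.#########.#.#

tick 1: #####.#########.#
tick 2: ####.#########.#.
tick 3: ###.#########.#.#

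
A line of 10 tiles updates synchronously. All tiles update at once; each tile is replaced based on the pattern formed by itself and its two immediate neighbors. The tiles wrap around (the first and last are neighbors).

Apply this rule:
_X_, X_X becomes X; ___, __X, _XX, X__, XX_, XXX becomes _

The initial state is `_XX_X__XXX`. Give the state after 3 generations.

X_________

generation 1: X__XX_____
generation 2: X_________
generation 3: X_________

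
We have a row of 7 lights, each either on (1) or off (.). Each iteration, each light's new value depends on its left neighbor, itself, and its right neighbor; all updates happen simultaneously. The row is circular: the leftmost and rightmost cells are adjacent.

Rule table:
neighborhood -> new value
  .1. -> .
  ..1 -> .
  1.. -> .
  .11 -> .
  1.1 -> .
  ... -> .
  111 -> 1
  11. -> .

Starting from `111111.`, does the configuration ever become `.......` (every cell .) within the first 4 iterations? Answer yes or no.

yes

.1111..
..11...
.......
all cells are . at iteration 3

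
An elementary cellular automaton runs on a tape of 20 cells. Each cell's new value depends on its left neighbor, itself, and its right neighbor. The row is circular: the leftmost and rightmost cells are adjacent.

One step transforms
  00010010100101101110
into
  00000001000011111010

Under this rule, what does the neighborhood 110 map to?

At position 14 the neighborhood is 110; the next row has 1 there.

1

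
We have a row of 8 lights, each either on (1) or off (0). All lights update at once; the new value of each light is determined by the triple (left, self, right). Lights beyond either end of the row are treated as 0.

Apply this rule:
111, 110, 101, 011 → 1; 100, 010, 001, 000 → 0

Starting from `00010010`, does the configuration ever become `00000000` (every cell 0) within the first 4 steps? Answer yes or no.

yes

00000000
all cells are 0 at step 1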